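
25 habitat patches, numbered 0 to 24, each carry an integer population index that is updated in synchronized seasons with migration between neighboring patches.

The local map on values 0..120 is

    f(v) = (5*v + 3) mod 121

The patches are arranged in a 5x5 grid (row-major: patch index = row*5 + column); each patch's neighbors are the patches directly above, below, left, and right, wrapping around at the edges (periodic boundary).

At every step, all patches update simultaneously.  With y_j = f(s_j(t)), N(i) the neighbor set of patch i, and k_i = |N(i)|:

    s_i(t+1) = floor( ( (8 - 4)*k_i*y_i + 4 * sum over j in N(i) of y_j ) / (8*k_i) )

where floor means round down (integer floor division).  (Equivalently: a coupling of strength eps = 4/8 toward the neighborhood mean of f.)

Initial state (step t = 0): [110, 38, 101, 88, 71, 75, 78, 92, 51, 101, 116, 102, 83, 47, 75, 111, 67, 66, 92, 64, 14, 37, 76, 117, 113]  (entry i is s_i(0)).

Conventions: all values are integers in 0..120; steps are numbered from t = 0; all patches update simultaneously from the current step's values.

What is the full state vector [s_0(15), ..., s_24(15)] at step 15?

Answer: [99, 89, 34, 78, 92, 85, 69, 28, 62, 69, 80, 64, 47, 31, 37, 53, 45, 72, 50, 39, 69, 66, 57, 72, 59]

Derivation:
t=0: [110, 38, 101, 88, 71, 75, 78, 92, 51, 101, 116, 102, 83, 47, 75, 111, 67, 66, 92, 64, 14, 37, 76, 117, 113]
t=1: [69, 59, 46, 72, 90, 35, 42, 65, 48, 32, 66, 49, 69, 81, 47, 80, 80, 79, 99, 74, 73, 66, 45, 87, 88]
t=2: [79, 78, 87, 34, 73, 69, 71, 81, 22, 54, 73, 44, 74, 52, 82, 38, 41, 50, 27, 36, 42, 71, 92, 62, 62]
t=3: [46, 57, 65, 59, 26, 76, 93, 61, 75, 49, 43, 78, 27, 34, 39, 66, 81, 32, 29, 57, 82, 96, 84, 65, 64]
t=4: [72, 75, 71, 52, 37, 50, 72, 60, 30, 18, 75, 48, 32, 43, 63, 75, 57, 39, 41, 57, 75, 85, 71, 71, 64]
t=5: [13, 30, 84, 51, 57, 19, 11, 54, 50, 69, 20, 13, 50, 78, 69, 22, 42, 74, 85, 55, 27, 56, 104, 96, 71]
t=6: [58, 44, 44, 37, 61, 90, 57, 33, 28, 85, 99, 67, 22, 39, 87, 87, 75, 30, 57, 68, 50, 43, 48, 89, 85]
t=7: [59, 88, 78, 67, 64, 67, 64, 58, 43, 64, 49, 71, 88, 70, 69, 55, 45, 37, 59, 83, 41, 64, 40, 64, 65]
t=8: [71, 71, 53, 84, 80, 76, 83, 61, 90, 88, 47, 92, 83, 97, 84, 49, 91, 74, 67, 63, 75, 85, 73, 80, 81]
t=9: [81, 90, 43, 54, 57, 56, 65, 61, 71, 66, 81, 90, 50, 39, 64, 40, 70, 36, 64, 63, 36, 61, 20, 45, 43]
t=10: [52, 81, 84, 61, 56, 53, 78, 71, 91, 81, 59, 76, 42, 74, 76, 77, 93, 69, 80, 80, 67, 78, 93, 92, 84]
t=11: [36, 40, 71, 70, 44, 32, 40, 92, 77, 45, 39, 45, 77, 35, 28, 49, 75, 95, 52, 38, 65, 58, 89, 83, 64]
t=12: [70, 79, 105, 92, 96, 62, 82, 81, 59, 77, 60, 78, 59, 40, 50, 34, 42, 75, 47, 52, 68, 59, 84, 64, 79]
t=13: [96, 50, 52, 87, 93, 66, 47, 48, 59, 44, 51, 47, 49, 71, 29, 60, 65, 48, 83, 37, 82, 64, 54, 79, 57]
t=14: [92, 47, 25, 64, 95, 89, 86, 25, 64, 85, 45, 86, 32, 76, 51, 57, 75, 22, 54, 57, 63, 62, 32, 43, 55]
t=15: [99, 89, 34, 78, 92, 85, 69, 28, 62, 69, 80, 64, 47, 31, 37, 53, 45, 72, 50, 39, 69, 66, 57, 72, 59]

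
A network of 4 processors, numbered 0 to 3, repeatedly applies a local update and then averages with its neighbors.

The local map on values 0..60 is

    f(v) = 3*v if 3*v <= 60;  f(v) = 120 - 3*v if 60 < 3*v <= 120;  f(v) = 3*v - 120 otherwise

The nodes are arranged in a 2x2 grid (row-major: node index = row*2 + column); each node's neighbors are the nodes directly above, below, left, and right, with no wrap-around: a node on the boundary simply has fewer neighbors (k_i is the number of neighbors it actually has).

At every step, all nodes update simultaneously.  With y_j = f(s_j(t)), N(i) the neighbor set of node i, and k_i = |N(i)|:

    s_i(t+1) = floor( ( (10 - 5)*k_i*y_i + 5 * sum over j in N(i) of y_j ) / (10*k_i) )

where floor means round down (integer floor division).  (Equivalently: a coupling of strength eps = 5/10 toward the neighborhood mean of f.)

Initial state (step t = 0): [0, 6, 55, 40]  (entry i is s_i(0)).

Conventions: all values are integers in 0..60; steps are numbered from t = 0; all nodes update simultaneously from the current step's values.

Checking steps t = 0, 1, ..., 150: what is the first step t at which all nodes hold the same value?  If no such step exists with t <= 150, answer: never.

Simulating step by step:
t=0: [0, 6, 55, 40]  (not all equal)
t=1: [15, 9, 22, 15]  (not all equal)
t=2: [42, 36, 49, 42]  (not all equal)
t=3: [12, 9, 16, 12]  (not all equal)
t=4: [36, 31, 42, 36]  (not all equal)
t=5: [14, 19, 9, 14]  (not all equal)
t=6: [42, 49, 34, 42]  (not all equal)
t=7: [14, 16, 12, 14]  (not all equal)
t=8: [42, 45, 39, 42]  (not all equal)
t=9: [7, 10, 4, 7]  (not all equal)
t=10: [21, 25, 16, 21]  (not all equal)
t=11: [51, 51, 52, 51]  (not all equal)
t=12: [33, 33, 34, 33]  (not all equal)
t=13: [20, 21, 19, 20]  (not all equal)
t=14: [58, 58, 58, 58]  (all equal)

Answer: 14
Key observation: Synchronization is absorbing here: once all nodes are equal they stay equal, and step 14 is the first all-equal step.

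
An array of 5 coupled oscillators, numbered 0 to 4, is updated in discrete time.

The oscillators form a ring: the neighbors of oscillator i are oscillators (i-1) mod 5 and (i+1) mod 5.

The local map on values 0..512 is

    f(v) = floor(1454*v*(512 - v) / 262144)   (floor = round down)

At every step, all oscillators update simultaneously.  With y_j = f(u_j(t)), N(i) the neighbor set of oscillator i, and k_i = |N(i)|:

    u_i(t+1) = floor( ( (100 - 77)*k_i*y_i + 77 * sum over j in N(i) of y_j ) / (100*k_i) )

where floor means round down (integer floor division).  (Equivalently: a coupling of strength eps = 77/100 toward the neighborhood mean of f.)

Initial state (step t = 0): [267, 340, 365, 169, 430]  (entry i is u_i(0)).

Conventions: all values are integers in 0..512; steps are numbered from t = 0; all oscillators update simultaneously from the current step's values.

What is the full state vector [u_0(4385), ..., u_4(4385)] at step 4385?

Answer: [330, 330, 330, 330, 330]
Key observation: The state at step 14, [333, 333, 333, 333, 333], reappears at step 16: the system is in a cycle of period 2 from step 14 on.  Therefore the state at step 4385 equals the state at step 14 + ((4385 - 14) mod 2) = 15, which is [330, 330, 330, 330, 330].

Derivation:
t=0: [267, 340, 365, 169, 430]
t=1: [283, 328, 316, 263, 307]
t=2: [345, 347, 347, 349, 358]
t=3: [312, 317, 316, 311, 314]
t=4: [343, 343, 343, 344, 345]
t=5: [320, 321, 320, 320, 320]
t=6: [340, 340, 340, 340, 340]
t=7: [324, 324, 324, 324, 324]
t=8: [337, 337, 337, 337, 337]
t=9: [327, 327, 327, 327, 327]
t=10: [335, 335, 335, 335, 335]
t=11: [328, 328, 328, 328, 328]
t=12: [334, 334, 334, 334, 334]
t=13: [329, 329, 329, 329, 329]
t=14: [333, 333, 333, 333, 333]
t=15: [330, 330, 330, 330, 330]
t=16: [333, 333, 333, 333, 333]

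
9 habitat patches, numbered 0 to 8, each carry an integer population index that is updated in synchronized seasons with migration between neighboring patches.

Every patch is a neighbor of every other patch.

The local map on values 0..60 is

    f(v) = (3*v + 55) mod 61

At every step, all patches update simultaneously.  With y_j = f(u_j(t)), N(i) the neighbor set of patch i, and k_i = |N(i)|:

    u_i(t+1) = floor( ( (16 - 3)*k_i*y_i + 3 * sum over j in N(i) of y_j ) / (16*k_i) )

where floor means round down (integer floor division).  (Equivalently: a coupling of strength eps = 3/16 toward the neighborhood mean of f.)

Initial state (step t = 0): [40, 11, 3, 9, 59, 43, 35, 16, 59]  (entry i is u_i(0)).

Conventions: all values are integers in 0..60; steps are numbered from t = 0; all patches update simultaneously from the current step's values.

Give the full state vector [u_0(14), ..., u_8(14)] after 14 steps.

Simulating step by step:
t=0: [40, 11, 3, 9, 59, 43, 35, 16, 59]
t=1: [48, 27, 9, 23, 45, 7, 36, 39, 45]
t=2: [16, 15, 20, 5, 9, 15, 36, 43, 9]
t=3: [39, 37, 48, 13, 22, 37, 38, 7, 22]
t=4: [48, 43, 21, 34, 55, 43, 45, 20, 55]
t=5: [18, 6, 50, 33, 34, 6, 11, 48, 34]
t=6: [43, 15, 22, 30, 33, 15, 26, 18, 33]
t=7: [7, 37, 54, 24, 31, 37, 15, 44, 31]
t=8: [17, 40, 32, 9, 26, 40, 36, 8, 26]
t=9: [42, 48, 29, 23, 15, 48, 38, 20, 15]
t=10: [53, 19, 22, 8, 37, 19, 43, 49, 37]
t=11: [31, 47, 54, 21, 42, 47, 8, 22, 42]
t=12: [28, 18, 34, 52, 54, 18, 22, 55, 54]
t=13: [21, 45, 35, 30, 34, 45, 55, 37, 34]
t=14: [51, 12, 36, 24, 34, 12, 35, 41, 34]

Answer: [51, 12, 36, 24, 34, 12, 35, 41, 34]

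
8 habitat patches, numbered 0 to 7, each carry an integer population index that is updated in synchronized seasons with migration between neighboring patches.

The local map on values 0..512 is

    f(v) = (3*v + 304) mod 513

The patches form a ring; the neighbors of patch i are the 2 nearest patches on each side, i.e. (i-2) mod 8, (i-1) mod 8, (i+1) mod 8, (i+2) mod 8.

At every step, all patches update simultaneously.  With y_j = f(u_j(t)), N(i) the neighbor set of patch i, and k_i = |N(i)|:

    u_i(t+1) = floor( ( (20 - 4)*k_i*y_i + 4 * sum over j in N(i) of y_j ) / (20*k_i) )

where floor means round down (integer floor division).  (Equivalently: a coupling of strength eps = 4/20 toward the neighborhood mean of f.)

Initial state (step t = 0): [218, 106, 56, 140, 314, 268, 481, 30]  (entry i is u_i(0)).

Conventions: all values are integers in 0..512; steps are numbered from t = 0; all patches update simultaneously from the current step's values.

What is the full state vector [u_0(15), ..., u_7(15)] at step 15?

Simulating step by step:
t=0: [218, 106, 56, 140, 314, 268, 481, 30]
t=1: [415, 163, 426, 212, 224, 117, 223, 357]
t=2: [64, 265, 93, 388, 424, 198, 416, 323]
t=3: [416, 121, 108, 381, 75, 344, 68, 245]
t=4: [49, 151, 122, 366, 80, 295, 424, 59]
t=5: [406, 268, 180, 330, 61, 176, 85, 429]
t=6: [422, 122, 331, 275, 437, 297, 104, 88]
t=7: [54, 148, 235, 116, 93, 152, 98, 67]
t=8: [438, 268, 442, 163, 104, 237, 132, 455]
t=9: [87, 94, 100, 262, 135, 436, 190, 146]
t=10: [79, 80, 92, 72, 186, 100, 316, 211]
t=11: [59, 51, 74, 32, 298, 123, 225, 358]
t=12: [449, 427, 85, 360, 189, 197, 431, 359]
t=13: [114, 80, 80, 328, 328, 362, 106, 313]
t=14: [125, 56, 59, 244, 247, 333, 136, 205]
t=15: [210, 430, 418, 70, 63, 253, 202, 380]

Answer: [210, 430, 418, 70, 63, 253, 202, 380]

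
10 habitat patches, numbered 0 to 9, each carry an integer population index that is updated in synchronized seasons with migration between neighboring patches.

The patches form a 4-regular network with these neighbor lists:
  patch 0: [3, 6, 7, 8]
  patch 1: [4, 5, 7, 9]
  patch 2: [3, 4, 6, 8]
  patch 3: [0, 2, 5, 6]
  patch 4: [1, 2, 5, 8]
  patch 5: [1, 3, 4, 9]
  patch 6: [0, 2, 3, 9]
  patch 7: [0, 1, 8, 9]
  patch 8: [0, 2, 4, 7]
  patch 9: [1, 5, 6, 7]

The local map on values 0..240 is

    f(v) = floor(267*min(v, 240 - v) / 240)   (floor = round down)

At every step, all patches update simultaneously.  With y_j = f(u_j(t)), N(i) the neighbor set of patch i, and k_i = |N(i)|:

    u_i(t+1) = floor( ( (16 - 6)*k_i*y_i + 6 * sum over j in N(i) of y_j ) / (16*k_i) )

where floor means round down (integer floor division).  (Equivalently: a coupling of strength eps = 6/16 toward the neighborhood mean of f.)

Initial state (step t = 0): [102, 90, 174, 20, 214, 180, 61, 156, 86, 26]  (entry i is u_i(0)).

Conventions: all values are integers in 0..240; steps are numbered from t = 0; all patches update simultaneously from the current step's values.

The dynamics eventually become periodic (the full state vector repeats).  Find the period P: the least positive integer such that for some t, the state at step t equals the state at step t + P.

Answer: 4
Key observation: The state at step 18, [132, 132, 132, 132, 132, 132, 132, 132, 132, 132], reappears at step 22 — and no state repeats earlier — so the cycle the system enters has period 4.

Derivation:
t=0: [102, 90, 174, 20, 214, 180, 61, 156, 86, 26]
t=1: [96, 82, 65, 43, 48, 57, 64, 89, 88, 48]
t=2: [95, 82, 70, 58, 63, 62, 70, 94, 91, 63]
t=3: [98, 86, 77, 70, 75, 70, 77, 99, 96, 75]
t=4: [103, 92, 86, 81, 85, 79, 86, 105, 102, 86]
t=5: [110, 100, 96, 92, 95, 90, 96, 112, 109, 96]
t=6: [118, 110, 106, 104, 106, 102, 107, 120, 118, 107]
t=7: [128, 121, 118, 116, 118, 114, 119, 130, 128, 120]
t=8: [125, 130, 130, 128, 129, 127, 130, 124, 125, 131]
t=9: [126, 122, 122, 124, 123, 124, 122, 127, 126, 122]
t=10: [126, 130, 130, 129, 129, 129, 130, 126, 126, 130]
t=11: [125, 122, 122, 123, 123, 122, 122, 125, 125, 122]
t=12: [127, 130, 130, 130, 130, 130, 130, 127, 127, 130]
t=13: [124, 122, 122, 122, 122, 122, 122, 124, 124, 122]
t=14: [129, 130, 130, 130, 130, 131, 130, 129, 129, 130]
t=15: [122, 122, 122, 122, 122, 121, 122, 122, 122, 122]
t=16: [131, 131, 131, 131, 131, 131, 131, 131, 131, 131]
t=17: [121, 121, 121, 121, 121, 121, 121, 121, 121, 121]
t=18: [132, 132, 132, 132, 132, 132, 132, 132, 132, 132]
t=19: [120, 120, 120, 120, 120, 120, 120, 120, 120, 120]
t=20: [133, 133, 133, 133, 133, 133, 133, 133, 133, 133]
t=21: [119, 119, 119, 119, 119, 119, 119, 119, 119, 119]
t=22: [132, 132, 132, 132, 132, 132, 132, 132, 132, 132]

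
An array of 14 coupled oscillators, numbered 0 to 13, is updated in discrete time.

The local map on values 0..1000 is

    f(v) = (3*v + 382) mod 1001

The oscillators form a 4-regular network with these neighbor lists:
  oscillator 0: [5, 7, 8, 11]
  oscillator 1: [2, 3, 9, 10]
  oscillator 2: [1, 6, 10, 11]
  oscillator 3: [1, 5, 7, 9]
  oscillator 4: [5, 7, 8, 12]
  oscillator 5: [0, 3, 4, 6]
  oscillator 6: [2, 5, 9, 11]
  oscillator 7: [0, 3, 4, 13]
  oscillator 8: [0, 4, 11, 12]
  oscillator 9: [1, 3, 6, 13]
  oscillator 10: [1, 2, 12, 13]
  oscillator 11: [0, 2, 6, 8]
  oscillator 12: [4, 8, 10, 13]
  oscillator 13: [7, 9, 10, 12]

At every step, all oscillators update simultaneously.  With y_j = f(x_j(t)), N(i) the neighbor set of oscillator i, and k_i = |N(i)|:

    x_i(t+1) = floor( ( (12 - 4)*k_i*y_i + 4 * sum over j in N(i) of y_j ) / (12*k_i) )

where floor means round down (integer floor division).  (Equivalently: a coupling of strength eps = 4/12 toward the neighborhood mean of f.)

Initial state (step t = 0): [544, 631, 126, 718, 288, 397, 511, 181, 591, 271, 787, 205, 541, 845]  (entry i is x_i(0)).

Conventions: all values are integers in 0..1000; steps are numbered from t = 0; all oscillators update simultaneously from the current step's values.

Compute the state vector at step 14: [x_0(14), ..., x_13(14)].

Answer: [231, 623, 197, 574, 269, 258, 82, 402, 268, 432, 686, 175, 457, 547]

Derivation:
t=0: [544, 631, 126, 718, 288, 397, 511, 181, 591, 271, 787, 205, 541, 845]
t=1: [228, 367, 750, 519, 301, 523, 819, 758, 206, 349, 656, 817, 173, 765]
t=2: [329, 516, 628, 834, 481, 810, 794, 599, 840, 529, 456, 765, 792, 644]
t=3: [458, 857, 435, 828, 769, 776, 734, 316, 818, 885, 687, 641, 736, 428]
t=4: [684, 802, 647, 744, 662, 712, 532, 466, 750, 277, 534, 440, 610, 559]
t=5: [506, 701, 501, 599, 421, 542, 797, 641, 562, 344, 769, 664, 309, 220]
t=6: [661, 502, 782, 218, 486, 211, 653, 348, 229, 398, 601, 466, 325, 169]
t=7: [349, 717, 666, 181, 631, 140, 400, 460, 240, 562, 360, 644, 402, 720]
t=8: [450, 506, 409, 796, 369, 718, 517, 687, 200, 258, 477, 332, 505, 516]
t=9: [681, 794, 657, 681, 563, 599, 760, 537, 862, 397, 819, 522, 864, 811]
t=10: [538, 689, 501, 490, 304, 249, 610, 805, 844, 602, 799, 831, 871, 823]
t=11: [889, 522, 781, 697, 431, 281, 312, 779, 870, 320, 782, 832, 897, 795]
t=12: [264, 819, 720, 499, 616, 275, 391, 641, 798, 435, 692, 757, 309, 664]
t=13: [276, 771, 568, 754, 284, 290, 542, 339, 629, 677, 475, 604, 357, 394]
t=14: [231, 623, 197, 574, 269, 258, 82, 402, 268, 432, 686, 175, 457, 547]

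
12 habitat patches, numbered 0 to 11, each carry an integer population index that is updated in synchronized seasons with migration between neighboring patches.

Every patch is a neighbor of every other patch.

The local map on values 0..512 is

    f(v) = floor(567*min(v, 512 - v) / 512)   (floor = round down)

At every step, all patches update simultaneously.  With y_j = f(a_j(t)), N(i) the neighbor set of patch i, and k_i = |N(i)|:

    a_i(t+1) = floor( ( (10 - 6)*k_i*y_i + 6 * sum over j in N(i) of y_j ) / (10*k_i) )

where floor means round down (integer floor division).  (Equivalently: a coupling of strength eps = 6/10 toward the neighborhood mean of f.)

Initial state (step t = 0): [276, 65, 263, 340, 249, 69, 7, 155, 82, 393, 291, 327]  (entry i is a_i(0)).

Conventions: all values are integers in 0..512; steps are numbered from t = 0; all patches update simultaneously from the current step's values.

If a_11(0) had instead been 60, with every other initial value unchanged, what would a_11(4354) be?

Simulating step by step:
t=0: [276, 65, 263, 340, 249, 69, 7, 155, 82, 393, 291, 60]
t=1: [191, 125, 196, 166, 196, 127, 103, 160, 132, 146, 185, 124]
t=2: [184, 159, 186, 174, 186, 159, 150, 172, 161, 167, 182, 158]
t=3: [192, 183, 193, 189, 193, 183, 180, 188, 184, 186, 192, 182]
t=4: [208, 205, 208, 207, 208, 205, 203, 207, 205, 206, 208, 204]
t=5: [228, 227, 228, 228, 228, 227, 226, 228, 227, 228, 228, 226]
t=6: [251, 251, 251, 251, 251, 251, 250, 251, 251, 251, 251, 250]
t=7: [276, 276, 276, 276, 276, 276, 276, 276, 276, 276, 276, 276]
t=8: [261, 261, 261, 261, 261, 261, 261, 261, 261, 261, 261, 261]
t=9: [277, 277, 277, 277, 277, 277, 277, 277, 277, 277, 277, 277]
t=10: [260, 260, 260, 260, 260, 260, 260, 260, 260, 260, 260, 260]
t=11: [279, 279, 279, 279, 279, 279, 279, 279, 279, 279, 279, 279]
t=12: [258, 258, 258, 258, 258, 258, 258, 258, 258, 258, 258, 258]
t=13: [281, 281, 281, 281, 281, 281, 281, 281, 281, 281, 281, 281]
t=14: [255, 255, 255, 255, 255, 255, 255, 255, 255, 255, 255, 255]
t=15: [282, 282, 282, 282, 282, 282, 282, 282, 282, 282, 282, 282]
t=16: [254, 254, 254, 254, 254, 254, 254, 254, 254, 254, 254, 254]
t=17: [281, 281, 281, 281, 281, 281, 281, 281, 281, 281, 281, 281]

Answer: a_11(4354) = 255
Key observation: The state at step 13, [281, 281, 281, 281, 281, 281, 281, 281, 281, 281, 281, 281], reappears at step 17: the system is in a cycle of period 4 from step 13 on.  Therefore the state at step 4354 equals the state at step 13 + ((4354 - 13) mod 4) = 14, which is [255, 255, 255, 255, 255, 255, 255, 255, 255, 255, 255, 255].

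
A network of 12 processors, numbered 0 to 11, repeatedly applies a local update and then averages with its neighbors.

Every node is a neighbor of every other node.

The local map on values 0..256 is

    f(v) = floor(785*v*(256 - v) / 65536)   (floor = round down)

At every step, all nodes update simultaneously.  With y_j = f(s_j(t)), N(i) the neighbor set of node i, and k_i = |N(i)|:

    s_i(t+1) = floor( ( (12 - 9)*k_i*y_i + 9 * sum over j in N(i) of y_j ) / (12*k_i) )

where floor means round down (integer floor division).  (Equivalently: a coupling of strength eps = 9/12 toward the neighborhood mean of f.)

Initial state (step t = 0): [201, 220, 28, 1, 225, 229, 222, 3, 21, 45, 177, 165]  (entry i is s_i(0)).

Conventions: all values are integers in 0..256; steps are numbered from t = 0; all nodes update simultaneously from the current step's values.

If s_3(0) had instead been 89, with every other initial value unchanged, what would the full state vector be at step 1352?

Answer: [188, 188, 188, 188, 188, 188, 188, 188, 188, 188, 188, 188]
Key observation: The state at step 4, [188, 188, 188, 188, 188, 188, 188, 188, 188, 188, 188, 188], reappears at step 6: the system is in a cycle of period 2 from step 4 on.  Therefore the state at step 1352 equals the state at step 4 + ((1352 - 4) mod 2) = 4, which is [188, 188, 188, 188, 188, 188, 188, 188, 188, 188, 188, 188].

Derivation:
t=0: [201, 220, 28, 89, 225, 229, 222, 3, 21, 45, 177, 165]
t=1: [109, 102, 99, 117, 100, 98, 101, 87, 96, 106, 115, 118]
t=2: [188, 187, 187, 189, 187, 187, 187, 185, 187, 188, 189, 189]
t=3: [153, 153, 153, 152, 153, 153, 153, 154, 153, 153, 152, 152]
t=4: [188, 188, 188, 188, 188, 188, 188, 188, 188, 188, 188, 188]
t=5: [153, 153, 153, 153, 153, 153, 153, 153, 153, 153, 153, 153]
t=6: [188, 188, 188, 188, 188, 188, 188, 188, 188, 188, 188, 188]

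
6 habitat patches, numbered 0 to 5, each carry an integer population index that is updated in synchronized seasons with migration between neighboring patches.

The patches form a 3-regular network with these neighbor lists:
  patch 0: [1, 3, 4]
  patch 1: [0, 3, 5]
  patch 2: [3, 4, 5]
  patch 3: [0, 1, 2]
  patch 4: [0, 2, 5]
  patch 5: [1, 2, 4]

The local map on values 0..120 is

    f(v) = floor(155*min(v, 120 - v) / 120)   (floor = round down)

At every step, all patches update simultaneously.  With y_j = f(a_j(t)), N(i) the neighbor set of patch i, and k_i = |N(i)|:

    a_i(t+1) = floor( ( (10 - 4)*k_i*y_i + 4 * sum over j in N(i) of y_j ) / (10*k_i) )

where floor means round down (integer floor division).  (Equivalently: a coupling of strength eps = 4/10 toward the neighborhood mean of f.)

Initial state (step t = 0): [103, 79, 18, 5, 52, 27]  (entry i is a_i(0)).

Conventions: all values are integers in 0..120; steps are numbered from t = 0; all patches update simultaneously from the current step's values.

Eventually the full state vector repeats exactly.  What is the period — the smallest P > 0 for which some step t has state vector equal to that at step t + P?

Answer: 6
Key observation: The state at step 28, [71, 71, 71, 71, 71, 71], reappears at step 34 — and no state repeats earlier — so the cycle the system enters has period 6.

Derivation:
t=0: [103, 79, 18, 5, 52, 27]
t=1: [29, 39, 28, 16, 50, 39]
t=2: [40, 44, 39, 28, 54, 50]
t=3: [52, 53, 52, 42, 63, 61]
t=4: [66, 67, 67, 59, 71, 73]
t=5: [69, 68, 67, 72, 64, 62]
t=6: [65, 67, 68, 63, 70, 72]
t=7: [69, 68, 66, 71, 65, 63]
t=8: [65, 67, 69, 64, 70, 71]
t=9: [69, 68, 65, 70, 64, 64]
t=10: [66, 67, 70, 65, 70, 71]
t=11: [68, 67, 64, 69, 64, 63]
t=12: [67, 68, 71, 66, 71, 72]
t=13: [67, 66, 63, 67, 63, 62]
t=14: [68, 69, 72, 68, 72, 73]
t=15: [66, 64, 62, 66, 62, 61]
t=16: [70, 71, 73, 70, 73, 74]
t=17: [63, 62, 60, 63, 60, 59]
t=18: [73, 74, 76, 73, 76, 76]
t=19: [59, 58, 56, 59, 56, 56]
t=20: [75, 74, 72, 75, 72, 72]
t=21: [58, 59, 61, 58, 61, 61]
t=22: [74, 75, 75, 74, 75, 76]
t=23: [58, 58, 57, 58, 57, 56]
t=24: [73, 73, 73, 73, 73, 72]
t=25: [60, 60, 60, 60, 60, 61]
t=26: [77, 76, 76, 77, 76, 76]
t=27: [55, 55, 55, 55, 55, 56]
t=28: [71, 71, 71, 71, 71, 71]
t=29: [63, 63, 63, 63, 63, 63]
t=30: [73, 73, 73, 73, 73, 73]
t=31: [60, 60, 60, 60, 60, 60]
t=32: [77, 77, 77, 77, 77, 77]
t=33: [55, 55, 55, 55, 55, 55]
t=34: [71, 71, 71, 71, 71, 71]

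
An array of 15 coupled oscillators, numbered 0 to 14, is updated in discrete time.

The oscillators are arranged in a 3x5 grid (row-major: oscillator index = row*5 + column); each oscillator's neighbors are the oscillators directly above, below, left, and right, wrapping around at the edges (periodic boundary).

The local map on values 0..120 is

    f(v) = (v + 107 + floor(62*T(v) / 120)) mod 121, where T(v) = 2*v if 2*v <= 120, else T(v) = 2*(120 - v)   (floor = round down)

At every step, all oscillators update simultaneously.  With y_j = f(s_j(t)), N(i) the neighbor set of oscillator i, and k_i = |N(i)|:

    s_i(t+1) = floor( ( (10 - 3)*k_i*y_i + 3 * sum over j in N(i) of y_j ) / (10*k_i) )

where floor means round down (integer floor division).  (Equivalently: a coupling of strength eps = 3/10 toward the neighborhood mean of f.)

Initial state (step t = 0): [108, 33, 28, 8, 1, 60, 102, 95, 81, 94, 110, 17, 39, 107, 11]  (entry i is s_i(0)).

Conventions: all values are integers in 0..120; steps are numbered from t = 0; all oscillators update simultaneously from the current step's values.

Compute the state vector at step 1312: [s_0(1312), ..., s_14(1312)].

Simulating step by step:
t=0: [108, 33, 28, 8, 1, 60, 102, 95, 81, 94, 110, 17, 39, 107, 11]
t=1: [102, 57, 46, 28, 92, 107, 95, 98, 98, 99, 92, 38, 66, 87, 37]
t=2: [105, 97, 82, 59, 97, 106, 102, 104, 101, 102, 99, 75, 101, 98, 74]
t=3: [106, 106, 106, 105, 106, 106, 106, 106, 105, 106, 106, 106, 106, 106, 106]
t=4: [106, 106, 106, 106, 106, 106, 106, 106, 106, 106, 106, 106, 106, 106, 106]
t=5: [106, 106, 106, 106, 106, 106, 106, 106, 106, 106, 106, 106, 106, 106, 106]

Answer: [106, 106, 106, 106, 106, 106, 106, 106, 106, 106, 106, 106, 106, 106, 106]
Key observation: The state at step 4, [106, 106, 106, 106, 106, 106, 106, 106, 106, 106, 106, 106, 106, 106, 106], reappears at step 5: the system is in a cycle of period 1 from step 4 on.  Therefore the state at step 1312 equals the state at step 4 + ((1312 - 4) mod 1) = 4, which is [106, 106, 106, 106, 106, 106, 106, 106, 106, 106, 106, 106, 106, 106, 106].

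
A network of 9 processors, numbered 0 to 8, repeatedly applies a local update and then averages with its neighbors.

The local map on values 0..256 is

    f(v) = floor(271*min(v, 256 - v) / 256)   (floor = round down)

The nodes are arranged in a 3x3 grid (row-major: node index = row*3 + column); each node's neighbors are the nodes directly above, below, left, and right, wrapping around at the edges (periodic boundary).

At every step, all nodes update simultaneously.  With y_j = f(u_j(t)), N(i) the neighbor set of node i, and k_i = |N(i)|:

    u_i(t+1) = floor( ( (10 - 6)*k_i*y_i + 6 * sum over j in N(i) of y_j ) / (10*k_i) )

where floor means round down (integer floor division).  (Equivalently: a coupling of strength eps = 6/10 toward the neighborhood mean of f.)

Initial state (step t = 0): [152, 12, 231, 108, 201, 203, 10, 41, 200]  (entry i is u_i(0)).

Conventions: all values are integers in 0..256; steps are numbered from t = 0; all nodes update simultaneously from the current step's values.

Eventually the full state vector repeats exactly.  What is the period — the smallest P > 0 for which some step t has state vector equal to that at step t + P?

Simulating step by step:
t=0: [152, 12, 231, 108, 201, 203, 10, 41, 200]
t=1: [68, 40, 45, 80, 56, 60, 52, 38, 43]
t=2: [62, 49, 51, 70, 57, 60, 58, 46, 48]
t=3: [61, 54, 55, 66, 59, 60, 59, 52, 53]
t=4: [62, 58, 59, 65, 61, 61, 61, 57, 58]
t=5: [64, 62, 62, 65, 63, 63, 63, 61, 61]
t=6: [66, 65, 65, 66, 65, 65, 65, 64, 64]
t=7: [68, 68, 68, 68, 68, 68, 68, 67, 67]
t=8: [71, 70, 70, 71, 70, 70, 70, 70, 70]
t=9: [74, 74, 74, 74, 74, 74, 74, 74, 74]
t=10: [78, 78, 78, 78, 78, 78, 78, 78, 78]
t=11: [82, 82, 82, 82, 82, 82, 82, 82, 82]
t=12: [86, 86, 86, 86, 86, 86, 86, 86, 86]
t=13: [91, 91, 91, 91, 91, 91, 91, 91, 91]
t=14: [96, 96, 96, 96, 96, 96, 96, 96, 96]
t=15: [101, 101, 101, 101, 101, 101, 101, 101, 101]
t=16: [106, 106, 106, 106, 106, 106, 106, 106, 106]
t=17: [112, 112, 112, 112, 112, 112, 112, 112, 112]
t=18: [118, 118, 118, 118, 118, 118, 118, 118, 118]
t=19: [124, 124, 124, 124, 124, 124, 124, 124, 124]
t=20: [131, 131, 131, 131, 131, 131, 131, 131, 131]
t=21: [132, 132, 132, 132, 132, 132, 132, 132, 132]
t=22: [131, 131, 131, 131, 131, 131, 131, 131, 131]

Answer: 2
Key observation: The state at step 20, [131, 131, 131, 131, 131, 131, 131, 131, 131], reappears at step 22 — and no state repeats earlier — so the cycle the system enters has period 2.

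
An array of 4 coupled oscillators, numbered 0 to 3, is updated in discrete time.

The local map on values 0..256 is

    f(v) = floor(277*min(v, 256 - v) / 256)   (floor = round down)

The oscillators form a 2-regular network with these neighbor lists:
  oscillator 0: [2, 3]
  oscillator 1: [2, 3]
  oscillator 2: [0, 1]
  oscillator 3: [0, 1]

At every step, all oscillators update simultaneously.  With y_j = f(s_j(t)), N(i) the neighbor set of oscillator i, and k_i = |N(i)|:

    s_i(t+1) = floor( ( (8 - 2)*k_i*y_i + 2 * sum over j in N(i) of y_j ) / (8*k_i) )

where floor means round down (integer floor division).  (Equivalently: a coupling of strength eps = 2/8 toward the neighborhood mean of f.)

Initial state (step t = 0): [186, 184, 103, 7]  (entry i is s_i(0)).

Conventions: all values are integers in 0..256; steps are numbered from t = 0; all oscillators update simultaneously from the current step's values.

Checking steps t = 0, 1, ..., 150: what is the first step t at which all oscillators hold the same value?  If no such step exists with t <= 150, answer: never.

Answer: 28
Key observation: Synchronization is absorbing here: once all oscillators are equal they stay equal, and step 28 is the first all-equal step.

Derivation:
t=0: [186, 184, 103, 7]  (not all equal)
t=1: [71, 72, 102, 24]  (not all equal)
t=2: [73, 74, 101, 37]  (not all equal)
t=3: [77, 78, 101, 49]  (not all equal)
t=4: [82, 83, 102, 60]  (not all equal)
t=5: [87, 88, 104, 70]  (not all equal)
t=6: [93, 94, 107, 79]  (not all equal)
t=7: [100, 100, 111, 88]  (not all equal)
t=8: [107, 107, 117, 98]  (not all equal)
t=9: [115, 115, 123, 108]  (not all equal)
t=10: [124, 124, 130, 118]  (not all equal)
t=11: [133, 133, 135, 128]  (not all equal)
t=12: [133, 133, 130, 136]  (not all equal)
t=13: [132, 132, 135, 130]  (not all equal)
t=14: [133, 133, 131, 135]  (not all equal)
t=15: [132, 132, 134, 130]  (not all equal)
t=16: [134, 134, 132, 135]  (not all equal)
t=17: [132, 132, 133, 130]  (not all equal)
t=18: [134, 134, 133, 135]  (not all equal)
t=19: [131, 131, 132, 130]  (not all equal)
t=20: [135, 135, 134, 135]  (not all equal)
t=21: [130, 130, 131, 130]  (not all equal)
t=22: [135, 135, 135, 136]  (not all equal)
t=23: [129, 129, 130, 129]  (not all equal)
t=24: [136, 136, 136, 137]  (not all equal)
t=25: [128, 128, 129, 128]  (not all equal)
t=26: [137, 137, 137, 138]  (not all equal)
t=27: [127, 127, 128, 127]  (not all equal)
t=28: [137, 137, 137, 137]  (all equal)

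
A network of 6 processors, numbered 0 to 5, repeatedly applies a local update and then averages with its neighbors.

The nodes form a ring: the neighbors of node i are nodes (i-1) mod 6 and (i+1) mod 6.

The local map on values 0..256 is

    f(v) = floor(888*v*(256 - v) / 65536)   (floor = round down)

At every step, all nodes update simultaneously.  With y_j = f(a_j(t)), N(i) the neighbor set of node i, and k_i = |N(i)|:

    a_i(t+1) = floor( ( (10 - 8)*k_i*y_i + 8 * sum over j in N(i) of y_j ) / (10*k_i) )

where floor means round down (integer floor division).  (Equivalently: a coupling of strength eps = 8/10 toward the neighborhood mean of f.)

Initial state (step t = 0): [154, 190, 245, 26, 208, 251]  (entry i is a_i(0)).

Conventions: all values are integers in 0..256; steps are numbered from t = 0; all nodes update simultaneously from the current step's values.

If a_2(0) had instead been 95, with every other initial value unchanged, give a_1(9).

Answer: a_1(9) = 121
Key observation: This trace re-runs the system from the modified initial state.

Derivation:
t=0: [154, 190, 95, 26, 208, 251]
t=1: [116, 201, 141, 153, 66, 142]
t=2: [191, 205, 188, 197, 206, 199]
t=3: [151, 164, 153, 156, 151, 153]
t=4: [209, 211, 208, 213, 212, 213]
t=5: [127, 132, 127, 129, 124, 128]
t=6: [221, 221, 221, 221, 221, 221]
t=7: [104, 104, 104, 104, 104, 104]
t=8: [214, 214, 214, 214, 214, 214]
t=9: [121, 121, 121, 121, 121, 121]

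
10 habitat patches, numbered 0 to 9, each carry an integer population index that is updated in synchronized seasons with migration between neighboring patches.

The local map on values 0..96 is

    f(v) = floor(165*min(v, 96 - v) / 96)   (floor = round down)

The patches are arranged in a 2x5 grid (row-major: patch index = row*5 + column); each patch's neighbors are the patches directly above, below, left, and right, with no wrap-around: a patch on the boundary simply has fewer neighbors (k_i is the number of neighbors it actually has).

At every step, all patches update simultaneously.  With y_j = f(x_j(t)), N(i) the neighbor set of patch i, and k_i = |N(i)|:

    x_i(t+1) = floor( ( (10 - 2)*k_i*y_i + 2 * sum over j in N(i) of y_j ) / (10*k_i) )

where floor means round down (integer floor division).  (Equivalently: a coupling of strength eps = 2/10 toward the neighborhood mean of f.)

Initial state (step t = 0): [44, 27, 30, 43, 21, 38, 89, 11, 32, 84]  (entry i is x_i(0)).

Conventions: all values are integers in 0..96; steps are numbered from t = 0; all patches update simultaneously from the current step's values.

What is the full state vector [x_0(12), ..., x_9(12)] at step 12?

Answer: [39, 73, 76, 43, 34, 30, 37, 43, 67, 52]

Derivation:
t=0: [44, 27, 30, 43, 21, 38, 89, 11, 32, 84]
t=1: [71, 46, 49, 67, 38, 60, 18, 22, 51, 25]
t=2: [47, 73, 75, 54, 61, 56, 35, 42, 70, 47]
t=3: [74, 42, 41, 66, 63, 68, 59, 66, 50, 74]
t=4: [41, 68, 67, 54, 53, 48, 61, 54, 72, 43]
t=5: [69, 50, 52, 68, 72, 78, 61, 67, 47, 69]
t=6: [47, 75, 71, 51, 42, 34, 58, 53, 73, 48]
t=7: [73, 41, 46, 71, 73, 60, 63, 68, 46, 76]
t=8: [44, 67, 73, 46, 38, 58, 56, 52, 71, 39]
t=9: [71, 51, 44, 72, 66, 66, 67, 69, 48, 64]
t=10: [46, 72, 70, 46, 50, 49, 50, 50, 75, 57]
t=11: [75, 46, 48, 73, 77, 79, 76, 73, 43, 65]
t=12: [39, 73, 76, 43, 34, 30, 37, 43, 67, 52]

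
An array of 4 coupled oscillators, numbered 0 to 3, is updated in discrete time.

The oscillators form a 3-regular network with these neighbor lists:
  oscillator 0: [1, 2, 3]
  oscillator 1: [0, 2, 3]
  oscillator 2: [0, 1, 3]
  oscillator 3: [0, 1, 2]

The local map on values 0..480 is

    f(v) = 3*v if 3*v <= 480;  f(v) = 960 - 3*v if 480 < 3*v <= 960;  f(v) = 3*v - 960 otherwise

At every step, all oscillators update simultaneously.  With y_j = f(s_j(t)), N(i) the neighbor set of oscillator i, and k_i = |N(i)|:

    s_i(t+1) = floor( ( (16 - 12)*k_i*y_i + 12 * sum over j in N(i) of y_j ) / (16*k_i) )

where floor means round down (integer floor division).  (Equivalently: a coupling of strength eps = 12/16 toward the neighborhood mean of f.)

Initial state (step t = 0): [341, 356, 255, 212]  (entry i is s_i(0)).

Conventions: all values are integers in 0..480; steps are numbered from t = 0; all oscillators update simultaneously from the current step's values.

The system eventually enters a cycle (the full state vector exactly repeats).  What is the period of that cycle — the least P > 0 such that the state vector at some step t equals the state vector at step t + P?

Simulating step by step:
t=0: [341, 356, 255, 212]
t=1: [172, 172, 172, 172]
t=2: [444, 444, 444, 444]
t=3: [372, 372, 372, 372]
t=4: [156, 156, 156, 156]
t=5: [468, 468, 468, 468]
t=6: [444, 444, 444, 444]

Answer: 4
Key observation: The state at step 2, [444, 444, 444, 444], reappears at step 6 — and no state repeats earlier — so the cycle the system enters has period 4.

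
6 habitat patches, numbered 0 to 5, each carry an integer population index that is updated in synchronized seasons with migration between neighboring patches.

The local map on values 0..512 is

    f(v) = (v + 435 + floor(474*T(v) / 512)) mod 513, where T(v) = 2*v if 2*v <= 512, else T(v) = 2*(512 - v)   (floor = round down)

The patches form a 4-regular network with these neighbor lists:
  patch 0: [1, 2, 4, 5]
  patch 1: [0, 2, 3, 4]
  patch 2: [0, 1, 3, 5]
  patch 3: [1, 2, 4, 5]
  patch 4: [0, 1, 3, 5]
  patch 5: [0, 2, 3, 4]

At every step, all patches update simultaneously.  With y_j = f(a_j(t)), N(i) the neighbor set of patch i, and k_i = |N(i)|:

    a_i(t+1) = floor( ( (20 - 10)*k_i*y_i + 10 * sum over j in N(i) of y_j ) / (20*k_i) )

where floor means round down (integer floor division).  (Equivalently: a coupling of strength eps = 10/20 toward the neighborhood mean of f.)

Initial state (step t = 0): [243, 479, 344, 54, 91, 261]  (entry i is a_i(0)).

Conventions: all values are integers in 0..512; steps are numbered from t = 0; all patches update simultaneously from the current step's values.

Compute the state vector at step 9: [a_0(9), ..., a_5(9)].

Answer: [51, 51, 45, 57, 89, 56]

Derivation:
t=0: [243, 479, 344, 54, 91, 261]
t=1: [155, 283, 128, 142, 187, 119]
t=2: [321, 236, 276, 302, 360, 309]
t=3: [84, 84, 105, 92, 69, 90]
t=4: [165, 166, 196, 176, 144, 174]
t=5: [399, 400, 443, 414, 369, 412]
t=6: [78, 77, 251, 71, 26, 72]
t=7: [184, 183, 129, 174, 321, 176]
t=8: [377, 376, 360, 363, 257, 366]
t=9: [51, 51, 45, 57, 89, 56]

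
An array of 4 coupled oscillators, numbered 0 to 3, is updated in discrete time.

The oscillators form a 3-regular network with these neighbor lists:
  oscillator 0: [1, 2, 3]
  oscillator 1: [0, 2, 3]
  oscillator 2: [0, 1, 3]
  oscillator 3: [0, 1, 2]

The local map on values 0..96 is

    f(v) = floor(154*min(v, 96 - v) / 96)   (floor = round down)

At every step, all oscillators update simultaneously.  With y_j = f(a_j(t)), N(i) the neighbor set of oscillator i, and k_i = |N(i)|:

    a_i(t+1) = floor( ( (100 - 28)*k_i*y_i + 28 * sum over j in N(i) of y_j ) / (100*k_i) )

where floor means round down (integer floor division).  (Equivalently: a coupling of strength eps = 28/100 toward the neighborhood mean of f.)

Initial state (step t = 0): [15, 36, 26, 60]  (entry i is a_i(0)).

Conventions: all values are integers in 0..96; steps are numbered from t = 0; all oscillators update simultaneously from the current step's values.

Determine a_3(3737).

Answer: a_3(3737) = 51
Key observation: The state at step 39, [75, 76, 73, 76], reappears at step 51: the system is in a cycle of period 12 from step 39 on.  Therefore the state at step 3737 equals the state at step 39 + ((3737 - 39) mod 12) = 41, which is [52, 51, 53, 51].

Derivation:
t=0: [15, 36, 26, 60]
t=1: [31, 52, 42, 52]
t=2: [54, 67, 65, 67]
t=3: [61, 48, 50, 48]
t=4: [61, 74, 72, 74]
t=5: [50, 37, 39, 37]
t=6: [69, 60, 62, 60]
t=7: [46, 55, 53, 55]
t=8: [71, 66, 67, 66]
t=9: [42, 47, 45, 47]
t=10: [68, 73, 72, 73]
t=11: [41, 36, 38, 36]
t=12: [63, 58, 59, 58]
t=13: [54, 59, 58, 59]
t=14: [64, 59, 60, 59]
t=15: [53, 58, 56, 58]
t=16: [66, 61, 63, 61]
t=17: [49, 54, 52, 54]
t=18: [73, 68, 69, 68]
t=19: [38, 43, 42, 43]
t=20: [62, 67, 66, 67]
t=21: [51, 46, 48, 46]
t=22: [72, 73, 75, 73]
t=23: [37, 35, 34, 35]
t=24: [57, 56, 54, 56]
t=25: [62, 64, 65, 64]
t=26: [52, 51, 49, 51]
t=27: [70, 72, 73, 72]
t=28: [39, 38, 36, 38]
t=29: [61, 59, 58, 59]
t=30: [56, 58, 59, 58]
t=31: [62, 60, 59, 60]
t=32: [55, 56, 58, 56]
t=33: [64, 63, 61, 63]
t=34: [51, 52, 54, 52]
t=35: [71, 69, 68, 69]
t=36: [40, 42, 43, 42]
t=37: [64, 66, 67, 66]
t=38: [49, 48, 46, 48]
t=39: [75, 76, 73, 76]
t=40: [33, 32, 34, 32]
t=41: [52, 51, 53, 51]
t=42: [70, 71, 68, 71]
t=43: [41, 40, 42, 40]
t=44: [65, 64, 66, 64]
t=45: [49, 50, 48, 50]
t=46: [74, 73, 76, 73]
t=47: [34, 35, 33, 35]
t=48: [54, 55, 52, 55]
t=49: [66, 65, 68, 65]
t=50: [47, 48, 45, 48]
t=51: [75, 76, 73, 76]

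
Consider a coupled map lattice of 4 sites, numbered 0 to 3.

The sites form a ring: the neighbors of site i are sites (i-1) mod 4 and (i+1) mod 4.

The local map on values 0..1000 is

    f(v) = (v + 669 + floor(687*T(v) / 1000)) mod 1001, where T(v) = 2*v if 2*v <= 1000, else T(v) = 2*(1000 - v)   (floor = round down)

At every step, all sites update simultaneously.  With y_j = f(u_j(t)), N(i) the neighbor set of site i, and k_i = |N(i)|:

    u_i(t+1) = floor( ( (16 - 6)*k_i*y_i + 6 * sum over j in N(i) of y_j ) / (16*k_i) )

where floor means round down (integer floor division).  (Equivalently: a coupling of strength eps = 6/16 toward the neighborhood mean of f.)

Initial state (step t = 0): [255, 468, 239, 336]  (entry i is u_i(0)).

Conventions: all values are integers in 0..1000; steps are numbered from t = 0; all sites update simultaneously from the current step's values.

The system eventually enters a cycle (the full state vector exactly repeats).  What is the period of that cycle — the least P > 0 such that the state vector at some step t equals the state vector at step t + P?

Simulating step by step:
t=0: [255, 468, 239, 336]
t=1: [403, 582, 380, 385]
t=2: [653, 738, 619, 587]
t=3: [795, 779, 803, 815]
t=4: [743, 747, 741, 739]
t=5: [763, 762, 763, 764]
t=6: [756, 756, 756, 756]
t=7: [759, 759, 759, 759]
t=8: [758, 758, 758, 758]
t=9: [758, 758, 758, 758]

Answer: 1
Key observation: The state at step 8, [758, 758, 758, 758], reappears at step 9 — and no state repeats earlier — so the cycle the system enters has period 1.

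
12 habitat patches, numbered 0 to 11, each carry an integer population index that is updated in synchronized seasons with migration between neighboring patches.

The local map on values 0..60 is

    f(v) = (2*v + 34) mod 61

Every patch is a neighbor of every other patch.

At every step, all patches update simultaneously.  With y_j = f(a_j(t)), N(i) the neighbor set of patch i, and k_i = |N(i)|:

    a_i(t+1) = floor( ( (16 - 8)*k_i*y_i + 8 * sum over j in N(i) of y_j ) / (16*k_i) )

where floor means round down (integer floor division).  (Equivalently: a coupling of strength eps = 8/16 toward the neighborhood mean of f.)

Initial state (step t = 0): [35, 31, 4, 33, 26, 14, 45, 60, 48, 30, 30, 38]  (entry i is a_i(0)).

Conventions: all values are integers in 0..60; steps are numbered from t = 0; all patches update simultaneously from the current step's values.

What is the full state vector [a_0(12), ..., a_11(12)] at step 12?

Answer: [25, 22, 24, 24, 40, 35, 35, 44, 35, 44, 44, 25]

Derivation:
t=0: [35, 31, 4, 33, 26, 14, 45, 60, 48, 30, 30, 38]
t=1: [35, 31, 34, 33, 26, 16, 16, 30, 19, 30, 30, 37]
t=2: [35, 31, 34, 33, 27, 18, 18, 30, 20, 30, 30, 37]
t=3: [36, 32, 35, 34, 28, 20, 20, 31, 22, 31, 31, 37]
t=4: [38, 34, 37, 36, 30, 23, 23, 33, 25, 33, 33, 39]
t=5: [42, 38, 41, 40, 35, 28, 28, 37, 30, 37, 37, 43]
t=6: [50, 47, 49, 49, 44, 38, 38, 46, 39, 46, 46, 51]
t=7: [15, 12, 14, 14, 9, 31, 31, 11, 32, 11, 11, 16]
t=8: [19, 44, 18, 18, 41, 33, 33, 43, 34, 43, 43, 20]
t=9: [22, 17, 21, 21, 42, 35, 35, 44, 36, 44, 44, 23]
t=10: [19, 15, 18, 18, 37, 31, 31, 11, 32, 11, 11, 20]
t=11: [21, 18, 20, 20, 38, 32, 32, 42, 33, 42, 42, 22]
t=12: [25, 22, 24, 24, 40, 35, 35, 44, 35, 44, 44, 25]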